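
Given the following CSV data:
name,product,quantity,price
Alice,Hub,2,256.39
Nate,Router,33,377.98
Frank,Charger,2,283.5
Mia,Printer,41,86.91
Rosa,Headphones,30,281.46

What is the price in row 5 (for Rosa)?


Row 5: Rosa
Column 'price' = 281.46

ANSWER: 281.46


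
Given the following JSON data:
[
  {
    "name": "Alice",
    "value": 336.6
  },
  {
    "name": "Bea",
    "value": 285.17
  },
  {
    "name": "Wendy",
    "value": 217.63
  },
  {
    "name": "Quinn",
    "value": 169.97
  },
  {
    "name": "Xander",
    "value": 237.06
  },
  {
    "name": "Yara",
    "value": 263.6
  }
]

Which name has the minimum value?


Comparing values:
  Alice: 336.6
  Bea: 285.17
  Wendy: 217.63
  Quinn: 169.97
  Xander: 237.06
  Yara: 263.6
Minimum: Quinn (169.97)

ANSWER: Quinn


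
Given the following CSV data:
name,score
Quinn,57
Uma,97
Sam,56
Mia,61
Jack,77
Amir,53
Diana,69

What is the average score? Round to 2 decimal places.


Scores: 57, 97, 56, 61, 77, 53, 69
Sum = 470
Count = 7
Average = 470 / 7 = 67.14

ANSWER: 67.14


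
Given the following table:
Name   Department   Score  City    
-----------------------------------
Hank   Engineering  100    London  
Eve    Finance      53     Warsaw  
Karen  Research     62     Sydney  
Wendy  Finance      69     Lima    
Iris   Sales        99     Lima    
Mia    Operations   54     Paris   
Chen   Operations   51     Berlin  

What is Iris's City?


Row 5: Iris
City = Lima

ANSWER: Lima


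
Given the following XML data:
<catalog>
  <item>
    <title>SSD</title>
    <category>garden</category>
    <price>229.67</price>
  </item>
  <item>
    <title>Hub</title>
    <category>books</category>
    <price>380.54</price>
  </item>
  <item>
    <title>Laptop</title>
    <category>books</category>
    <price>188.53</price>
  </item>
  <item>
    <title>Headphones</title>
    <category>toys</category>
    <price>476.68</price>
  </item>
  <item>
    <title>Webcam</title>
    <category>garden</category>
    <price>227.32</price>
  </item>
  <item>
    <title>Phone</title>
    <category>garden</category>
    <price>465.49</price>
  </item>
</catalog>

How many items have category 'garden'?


Scanning <item> elements for <category>garden</category>:
  Item 1: SSD -> MATCH
  Item 5: Webcam -> MATCH
  Item 6: Phone -> MATCH
Count: 3

ANSWER: 3


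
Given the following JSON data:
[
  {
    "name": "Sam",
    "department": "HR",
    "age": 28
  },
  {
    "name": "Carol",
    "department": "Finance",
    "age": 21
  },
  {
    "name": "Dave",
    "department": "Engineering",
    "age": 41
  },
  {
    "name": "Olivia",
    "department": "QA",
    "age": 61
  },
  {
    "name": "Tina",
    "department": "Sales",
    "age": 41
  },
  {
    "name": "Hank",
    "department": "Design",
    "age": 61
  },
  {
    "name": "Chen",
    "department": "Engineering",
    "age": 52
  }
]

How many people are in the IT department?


Scanning records for department = IT
  No matches found
Count: 0

ANSWER: 0


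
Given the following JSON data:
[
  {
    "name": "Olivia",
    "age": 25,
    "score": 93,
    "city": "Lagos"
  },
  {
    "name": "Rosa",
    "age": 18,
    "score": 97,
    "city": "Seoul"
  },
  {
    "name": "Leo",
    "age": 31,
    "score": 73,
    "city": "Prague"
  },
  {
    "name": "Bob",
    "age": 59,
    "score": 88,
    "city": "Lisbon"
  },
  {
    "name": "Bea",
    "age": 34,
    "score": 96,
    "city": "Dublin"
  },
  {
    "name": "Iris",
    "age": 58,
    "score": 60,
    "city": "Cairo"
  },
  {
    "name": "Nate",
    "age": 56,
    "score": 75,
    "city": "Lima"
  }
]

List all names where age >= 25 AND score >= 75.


Checking both conditions:
  Olivia (age=25, score=93) -> YES
  Rosa (age=18, score=97) -> no
  Leo (age=31, score=73) -> no
  Bob (age=59, score=88) -> YES
  Bea (age=34, score=96) -> YES
  Iris (age=58, score=60) -> no
  Nate (age=56, score=75) -> YES


ANSWER: Olivia, Bob, Bea, Nate


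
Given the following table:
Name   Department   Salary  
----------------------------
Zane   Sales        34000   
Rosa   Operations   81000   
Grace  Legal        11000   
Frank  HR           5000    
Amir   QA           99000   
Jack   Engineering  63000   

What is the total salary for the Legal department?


Legal department members:
  Grace: 11000
Total = 11000 = 11000

ANSWER: 11000


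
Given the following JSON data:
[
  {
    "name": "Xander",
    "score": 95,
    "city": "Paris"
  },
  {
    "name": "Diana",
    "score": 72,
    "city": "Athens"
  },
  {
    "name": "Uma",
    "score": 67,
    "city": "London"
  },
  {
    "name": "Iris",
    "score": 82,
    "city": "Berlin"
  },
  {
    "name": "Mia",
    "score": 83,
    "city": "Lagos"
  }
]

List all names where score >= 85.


Filtering records where score >= 85:
  Xander (score=95) -> YES
  Diana (score=72) -> no
  Uma (score=67) -> no
  Iris (score=82) -> no
  Mia (score=83) -> no


ANSWER: Xander


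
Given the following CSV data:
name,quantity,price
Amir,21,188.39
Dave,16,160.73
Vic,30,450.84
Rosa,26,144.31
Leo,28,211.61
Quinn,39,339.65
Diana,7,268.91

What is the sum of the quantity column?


Values in 'quantity' column:
  Row 1: 21
  Row 2: 16
  Row 3: 30
  Row 4: 26
  Row 5: 28
  Row 6: 39
  Row 7: 7
Sum = 21 + 16 + 30 + 26 + 28 + 39 + 7 = 167

ANSWER: 167


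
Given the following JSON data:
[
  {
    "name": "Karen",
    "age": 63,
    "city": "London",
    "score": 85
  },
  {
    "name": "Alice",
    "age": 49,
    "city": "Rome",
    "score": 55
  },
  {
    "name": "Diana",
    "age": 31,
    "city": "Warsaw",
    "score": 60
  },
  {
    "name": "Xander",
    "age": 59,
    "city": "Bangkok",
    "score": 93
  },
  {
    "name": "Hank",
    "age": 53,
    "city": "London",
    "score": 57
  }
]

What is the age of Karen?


Looking up record where name = Karen
Record index: 0
Field 'age' = 63

ANSWER: 63


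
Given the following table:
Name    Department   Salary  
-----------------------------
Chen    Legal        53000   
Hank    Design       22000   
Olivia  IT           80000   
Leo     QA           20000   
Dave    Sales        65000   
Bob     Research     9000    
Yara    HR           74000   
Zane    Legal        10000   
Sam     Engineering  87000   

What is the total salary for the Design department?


Design department members:
  Hank: 22000
Total = 22000 = 22000

ANSWER: 22000


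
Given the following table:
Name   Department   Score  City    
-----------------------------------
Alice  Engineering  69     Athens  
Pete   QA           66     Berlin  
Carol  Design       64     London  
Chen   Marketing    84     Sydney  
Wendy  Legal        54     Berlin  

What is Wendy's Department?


Row 5: Wendy
Department = Legal

ANSWER: Legal


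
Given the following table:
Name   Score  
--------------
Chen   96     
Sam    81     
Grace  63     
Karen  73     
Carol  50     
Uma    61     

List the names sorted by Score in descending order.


Sorting by Score (descending):
  Chen: 96
  Sam: 81
  Karen: 73
  Grace: 63
  Uma: 61
  Carol: 50


ANSWER: Chen, Sam, Karen, Grace, Uma, Carol


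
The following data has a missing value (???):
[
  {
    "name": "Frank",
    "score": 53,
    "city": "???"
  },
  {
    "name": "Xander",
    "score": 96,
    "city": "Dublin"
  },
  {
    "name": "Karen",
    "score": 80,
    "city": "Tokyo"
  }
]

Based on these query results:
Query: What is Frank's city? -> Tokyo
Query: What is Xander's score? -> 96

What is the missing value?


The missing value is Frank's city
From query: Frank's city = Tokyo

ANSWER: Tokyo


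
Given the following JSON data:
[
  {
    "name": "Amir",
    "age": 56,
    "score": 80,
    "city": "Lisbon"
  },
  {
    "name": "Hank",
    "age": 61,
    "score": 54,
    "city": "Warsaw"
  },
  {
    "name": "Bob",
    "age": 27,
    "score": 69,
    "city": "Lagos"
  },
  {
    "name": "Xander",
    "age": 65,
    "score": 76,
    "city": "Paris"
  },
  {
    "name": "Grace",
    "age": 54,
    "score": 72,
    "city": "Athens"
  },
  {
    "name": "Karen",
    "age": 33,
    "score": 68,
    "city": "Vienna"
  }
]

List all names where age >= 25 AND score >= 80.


Checking both conditions:
  Amir (age=56, score=80) -> YES
  Hank (age=61, score=54) -> no
  Bob (age=27, score=69) -> no
  Xander (age=65, score=76) -> no
  Grace (age=54, score=72) -> no
  Karen (age=33, score=68) -> no


ANSWER: Amir


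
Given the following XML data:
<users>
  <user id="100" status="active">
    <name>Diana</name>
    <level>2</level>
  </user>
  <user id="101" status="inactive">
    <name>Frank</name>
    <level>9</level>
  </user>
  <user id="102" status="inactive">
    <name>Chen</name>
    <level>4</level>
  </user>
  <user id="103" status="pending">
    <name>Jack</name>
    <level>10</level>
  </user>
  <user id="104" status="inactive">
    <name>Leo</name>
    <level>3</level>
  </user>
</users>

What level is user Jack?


Finding user: Jack
<level>10</level>

ANSWER: 10


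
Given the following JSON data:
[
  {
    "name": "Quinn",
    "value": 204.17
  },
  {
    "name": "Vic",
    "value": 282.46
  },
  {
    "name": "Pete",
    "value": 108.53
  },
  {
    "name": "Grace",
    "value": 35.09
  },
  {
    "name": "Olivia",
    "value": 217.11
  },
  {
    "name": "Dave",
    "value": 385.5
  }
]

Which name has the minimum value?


Comparing values:
  Quinn: 204.17
  Vic: 282.46
  Pete: 108.53
  Grace: 35.09
  Olivia: 217.11
  Dave: 385.5
Minimum: Grace (35.09)

ANSWER: Grace


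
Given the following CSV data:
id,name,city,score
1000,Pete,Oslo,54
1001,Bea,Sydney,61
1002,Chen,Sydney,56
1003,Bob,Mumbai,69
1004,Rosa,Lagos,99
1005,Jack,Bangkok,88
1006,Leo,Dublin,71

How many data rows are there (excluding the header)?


Counting rows (excluding header):
Header: id,name,city,score
Data rows: 7

ANSWER: 7


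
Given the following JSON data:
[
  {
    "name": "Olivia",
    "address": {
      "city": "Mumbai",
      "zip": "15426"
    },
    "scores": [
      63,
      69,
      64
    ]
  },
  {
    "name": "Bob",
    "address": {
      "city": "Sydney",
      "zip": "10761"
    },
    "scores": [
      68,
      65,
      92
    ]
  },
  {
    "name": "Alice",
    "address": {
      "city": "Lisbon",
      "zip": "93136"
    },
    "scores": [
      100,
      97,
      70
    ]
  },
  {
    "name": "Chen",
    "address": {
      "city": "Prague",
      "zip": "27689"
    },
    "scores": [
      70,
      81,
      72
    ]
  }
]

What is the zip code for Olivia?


Path: records[0].address.zip
Value: 15426

ANSWER: 15426


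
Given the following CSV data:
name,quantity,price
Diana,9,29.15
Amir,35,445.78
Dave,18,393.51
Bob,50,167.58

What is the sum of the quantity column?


Values in 'quantity' column:
  Row 1: 9
  Row 2: 35
  Row 3: 18
  Row 4: 50
Sum = 9 + 35 + 18 + 50 = 112

ANSWER: 112


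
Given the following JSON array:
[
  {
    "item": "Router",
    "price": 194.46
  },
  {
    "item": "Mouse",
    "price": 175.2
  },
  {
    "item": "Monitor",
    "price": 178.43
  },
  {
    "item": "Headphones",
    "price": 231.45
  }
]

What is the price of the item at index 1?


Array index 1 -> Mouse
price = 175.2

ANSWER: 175.2


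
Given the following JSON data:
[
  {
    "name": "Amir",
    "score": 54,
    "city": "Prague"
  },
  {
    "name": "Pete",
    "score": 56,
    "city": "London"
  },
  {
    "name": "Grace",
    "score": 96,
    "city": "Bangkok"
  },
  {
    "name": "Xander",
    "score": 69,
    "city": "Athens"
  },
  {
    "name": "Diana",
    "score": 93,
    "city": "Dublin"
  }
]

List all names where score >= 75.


Filtering records where score >= 75:
  Amir (score=54) -> no
  Pete (score=56) -> no
  Grace (score=96) -> YES
  Xander (score=69) -> no
  Diana (score=93) -> YES


ANSWER: Grace, Diana


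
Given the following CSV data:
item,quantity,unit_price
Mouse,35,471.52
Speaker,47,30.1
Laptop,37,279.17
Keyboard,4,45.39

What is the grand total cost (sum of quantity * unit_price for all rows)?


Computing row totals:
  Mouse: 35 * 471.52 = 16503.2
  Speaker: 47 * 30.1 = 1414.7
  Laptop: 37 * 279.17 = 10329.29
  Keyboard: 4 * 45.39 = 181.56
Grand total = 16503.2 + 1414.7 + 10329.29 + 181.56 = 28428.75

ANSWER: 28428.75


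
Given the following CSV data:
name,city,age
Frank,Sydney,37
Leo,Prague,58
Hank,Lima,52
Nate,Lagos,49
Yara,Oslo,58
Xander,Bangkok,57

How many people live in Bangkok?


Scanning city column for 'Bangkok':
  Row 6: Xander -> MATCH
Total matches: 1

ANSWER: 1


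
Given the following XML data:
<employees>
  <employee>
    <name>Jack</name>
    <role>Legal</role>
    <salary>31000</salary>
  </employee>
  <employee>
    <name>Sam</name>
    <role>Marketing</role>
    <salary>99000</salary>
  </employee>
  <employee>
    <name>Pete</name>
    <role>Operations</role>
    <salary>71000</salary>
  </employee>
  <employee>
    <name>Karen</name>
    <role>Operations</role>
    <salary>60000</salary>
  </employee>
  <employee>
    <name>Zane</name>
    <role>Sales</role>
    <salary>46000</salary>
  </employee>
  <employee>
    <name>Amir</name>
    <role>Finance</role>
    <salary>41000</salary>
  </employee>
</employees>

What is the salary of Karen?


Searching for <employee> with <name>Karen</name>
Found at position 4
<salary>60000</salary>

ANSWER: 60000


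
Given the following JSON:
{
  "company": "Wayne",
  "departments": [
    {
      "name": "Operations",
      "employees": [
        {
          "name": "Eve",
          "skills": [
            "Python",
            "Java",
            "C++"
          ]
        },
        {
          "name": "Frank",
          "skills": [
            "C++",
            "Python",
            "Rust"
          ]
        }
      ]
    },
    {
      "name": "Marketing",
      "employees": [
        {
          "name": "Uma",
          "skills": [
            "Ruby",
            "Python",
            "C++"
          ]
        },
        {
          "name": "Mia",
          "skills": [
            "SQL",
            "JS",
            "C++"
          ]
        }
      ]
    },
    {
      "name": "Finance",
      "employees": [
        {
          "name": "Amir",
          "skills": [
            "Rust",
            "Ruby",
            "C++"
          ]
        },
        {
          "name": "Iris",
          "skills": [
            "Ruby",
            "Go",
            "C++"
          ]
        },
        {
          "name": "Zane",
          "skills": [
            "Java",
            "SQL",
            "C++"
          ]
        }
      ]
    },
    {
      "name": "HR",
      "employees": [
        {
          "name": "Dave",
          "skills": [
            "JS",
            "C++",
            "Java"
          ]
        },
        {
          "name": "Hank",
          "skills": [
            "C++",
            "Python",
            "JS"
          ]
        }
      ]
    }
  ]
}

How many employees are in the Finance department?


Path: departments[2].employees
Count: 3

ANSWER: 3


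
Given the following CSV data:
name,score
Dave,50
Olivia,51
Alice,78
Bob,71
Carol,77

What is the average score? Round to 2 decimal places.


Scores: 50, 51, 78, 71, 77
Sum = 327
Count = 5
Average = 327 / 5 = 65.40

ANSWER: 65.40


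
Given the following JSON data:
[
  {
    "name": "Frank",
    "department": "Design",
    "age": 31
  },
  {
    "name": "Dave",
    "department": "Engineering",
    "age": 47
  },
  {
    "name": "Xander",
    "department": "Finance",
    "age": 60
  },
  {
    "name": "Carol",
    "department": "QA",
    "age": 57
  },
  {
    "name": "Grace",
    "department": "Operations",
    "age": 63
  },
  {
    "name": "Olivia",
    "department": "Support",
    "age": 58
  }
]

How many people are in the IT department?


Scanning records for department = IT
  No matches found
Count: 0

ANSWER: 0


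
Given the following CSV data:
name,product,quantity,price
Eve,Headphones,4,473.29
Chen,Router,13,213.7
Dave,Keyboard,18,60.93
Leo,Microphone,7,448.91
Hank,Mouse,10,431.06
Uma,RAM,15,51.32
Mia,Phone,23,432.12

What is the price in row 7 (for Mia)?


Row 7: Mia
Column 'price' = 432.12

ANSWER: 432.12


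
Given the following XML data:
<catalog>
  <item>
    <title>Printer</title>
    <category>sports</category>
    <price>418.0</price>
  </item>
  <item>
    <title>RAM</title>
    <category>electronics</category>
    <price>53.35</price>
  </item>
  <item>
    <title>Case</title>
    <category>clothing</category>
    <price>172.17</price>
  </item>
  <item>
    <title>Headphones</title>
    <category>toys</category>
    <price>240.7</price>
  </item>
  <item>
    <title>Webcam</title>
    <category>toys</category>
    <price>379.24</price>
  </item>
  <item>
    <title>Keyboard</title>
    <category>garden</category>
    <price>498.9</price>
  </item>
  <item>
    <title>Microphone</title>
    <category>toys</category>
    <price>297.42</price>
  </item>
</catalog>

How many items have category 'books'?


Scanning <item> elements for <category>books</category>:
Count: 0

ANSWER: 0


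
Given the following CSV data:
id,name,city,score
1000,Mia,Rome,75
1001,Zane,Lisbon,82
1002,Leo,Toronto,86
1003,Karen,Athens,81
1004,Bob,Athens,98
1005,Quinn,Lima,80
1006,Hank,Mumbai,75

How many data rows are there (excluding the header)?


Counting rows (excluding header):
Header: id,name,city,score
Data rows: 7

ANSWER: 7


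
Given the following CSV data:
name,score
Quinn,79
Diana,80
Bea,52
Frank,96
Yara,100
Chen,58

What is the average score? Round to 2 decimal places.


Scores: 79, 80, 52, 96, 100, 58
Sum = 465
Count = 6
Average = 465 / 6 = 77.50

ANSWER: 77.50


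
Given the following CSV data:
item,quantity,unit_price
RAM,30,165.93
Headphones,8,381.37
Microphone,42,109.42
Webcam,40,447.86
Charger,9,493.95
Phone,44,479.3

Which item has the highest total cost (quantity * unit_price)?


Computing row totals:
  RAM: 4977.9
  Headphones: 3050.96
  Microphone: 4595.64
  Webcam: 17914.4
  Charger: 4445.55
  Phone: 21089.2
Maximum: Phone (21089.2)

ANSWER: Phone


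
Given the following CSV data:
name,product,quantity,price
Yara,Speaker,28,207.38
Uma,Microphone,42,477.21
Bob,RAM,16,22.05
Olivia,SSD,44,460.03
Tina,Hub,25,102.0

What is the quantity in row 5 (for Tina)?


Row 5: Tina
Column 'quantity' = 25

ANSWER: 25


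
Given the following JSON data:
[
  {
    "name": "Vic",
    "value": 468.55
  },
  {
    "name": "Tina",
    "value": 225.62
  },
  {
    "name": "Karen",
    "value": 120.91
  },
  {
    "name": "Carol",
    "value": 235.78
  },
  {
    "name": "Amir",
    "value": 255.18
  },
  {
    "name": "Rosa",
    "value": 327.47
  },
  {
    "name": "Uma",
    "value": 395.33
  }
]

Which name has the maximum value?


Comparing values:
  Vic: 468.55
  Tina: 225.62
  Karen: 120.91
  Carol: 235.78
  Amir: 255.18
  Rosa: 327.47
  Uma: 395.33
Maximum: Vic (468.55)

ANSWER: Vic


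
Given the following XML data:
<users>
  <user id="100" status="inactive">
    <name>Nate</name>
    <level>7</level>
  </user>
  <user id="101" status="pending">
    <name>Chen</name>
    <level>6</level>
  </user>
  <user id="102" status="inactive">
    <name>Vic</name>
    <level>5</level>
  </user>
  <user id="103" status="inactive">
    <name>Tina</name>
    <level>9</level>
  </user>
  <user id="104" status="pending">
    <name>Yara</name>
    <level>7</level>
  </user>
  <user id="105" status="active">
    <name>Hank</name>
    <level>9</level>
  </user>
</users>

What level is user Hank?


Finding user: Hank
<level>9</level>

ANSWER: 9


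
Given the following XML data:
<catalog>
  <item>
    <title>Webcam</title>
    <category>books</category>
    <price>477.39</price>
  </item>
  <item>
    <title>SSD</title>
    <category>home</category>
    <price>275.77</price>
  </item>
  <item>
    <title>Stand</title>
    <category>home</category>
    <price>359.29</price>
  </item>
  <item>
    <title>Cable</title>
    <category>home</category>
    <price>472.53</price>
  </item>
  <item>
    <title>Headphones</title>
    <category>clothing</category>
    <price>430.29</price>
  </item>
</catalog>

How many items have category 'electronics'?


Scanning <item> elements for <category>electronics</category>:
Count: 0

ANSWER: 0


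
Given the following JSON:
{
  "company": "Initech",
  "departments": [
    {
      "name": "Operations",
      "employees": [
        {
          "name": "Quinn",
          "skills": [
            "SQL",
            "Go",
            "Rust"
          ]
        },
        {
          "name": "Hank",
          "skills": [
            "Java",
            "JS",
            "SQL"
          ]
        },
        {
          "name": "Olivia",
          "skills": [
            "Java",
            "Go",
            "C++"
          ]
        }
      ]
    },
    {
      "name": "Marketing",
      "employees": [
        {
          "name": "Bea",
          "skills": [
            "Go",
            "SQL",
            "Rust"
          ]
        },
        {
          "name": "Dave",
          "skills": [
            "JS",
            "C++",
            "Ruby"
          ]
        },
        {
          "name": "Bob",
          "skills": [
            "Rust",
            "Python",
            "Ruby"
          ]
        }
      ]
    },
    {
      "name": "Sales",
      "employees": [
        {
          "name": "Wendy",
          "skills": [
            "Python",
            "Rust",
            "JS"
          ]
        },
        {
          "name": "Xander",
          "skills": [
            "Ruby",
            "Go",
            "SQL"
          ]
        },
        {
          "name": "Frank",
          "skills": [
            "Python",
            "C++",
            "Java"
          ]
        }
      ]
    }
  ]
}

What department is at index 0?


Path: departments[0].name
Value: Operations

ANSWER: Operations


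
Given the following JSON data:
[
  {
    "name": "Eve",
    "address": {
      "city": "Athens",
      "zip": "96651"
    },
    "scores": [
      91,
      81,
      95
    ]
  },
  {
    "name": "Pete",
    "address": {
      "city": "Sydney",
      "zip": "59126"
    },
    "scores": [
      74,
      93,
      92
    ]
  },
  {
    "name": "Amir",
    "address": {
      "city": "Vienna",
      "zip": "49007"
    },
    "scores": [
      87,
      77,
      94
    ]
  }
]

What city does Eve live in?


Path: records[0].address.city
Value: Athens

ANSWER: Athens


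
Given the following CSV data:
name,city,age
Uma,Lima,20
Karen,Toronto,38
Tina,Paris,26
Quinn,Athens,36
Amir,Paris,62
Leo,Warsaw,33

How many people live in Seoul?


Scanning city column for 'Seoul':
Total matches: 0

ANSWER: 0


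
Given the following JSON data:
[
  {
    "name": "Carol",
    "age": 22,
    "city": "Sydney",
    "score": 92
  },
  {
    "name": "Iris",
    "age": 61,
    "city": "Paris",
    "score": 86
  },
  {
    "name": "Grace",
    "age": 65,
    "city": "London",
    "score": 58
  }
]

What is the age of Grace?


Looking up record where name = Grace
Record index: 2
Field 'age' = 65

ANSWER: 65


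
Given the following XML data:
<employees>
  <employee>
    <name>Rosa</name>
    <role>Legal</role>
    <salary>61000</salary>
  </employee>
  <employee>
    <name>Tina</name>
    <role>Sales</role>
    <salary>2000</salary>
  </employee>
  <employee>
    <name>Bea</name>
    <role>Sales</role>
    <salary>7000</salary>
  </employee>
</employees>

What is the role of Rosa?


Searching for <employee> with <name>Rosa</name>
Found at position 1
<role>Legal</role>

ANSWER: Legal


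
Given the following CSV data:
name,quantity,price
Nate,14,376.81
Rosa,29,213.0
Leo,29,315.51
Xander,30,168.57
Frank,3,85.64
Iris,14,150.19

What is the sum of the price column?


Values in 'price' column:
  Row 1: 376.81
  Row 2: 213.0
  Row 3: 315.51
  Row 4: 168.57
  Row 5: 85.64
  Row 6: 150.19
Sum = 376.81 + 213.0 + 315.51 + 168.57 + 85.64 + 150.19 = 1309.72

ANSWER: 1309.72


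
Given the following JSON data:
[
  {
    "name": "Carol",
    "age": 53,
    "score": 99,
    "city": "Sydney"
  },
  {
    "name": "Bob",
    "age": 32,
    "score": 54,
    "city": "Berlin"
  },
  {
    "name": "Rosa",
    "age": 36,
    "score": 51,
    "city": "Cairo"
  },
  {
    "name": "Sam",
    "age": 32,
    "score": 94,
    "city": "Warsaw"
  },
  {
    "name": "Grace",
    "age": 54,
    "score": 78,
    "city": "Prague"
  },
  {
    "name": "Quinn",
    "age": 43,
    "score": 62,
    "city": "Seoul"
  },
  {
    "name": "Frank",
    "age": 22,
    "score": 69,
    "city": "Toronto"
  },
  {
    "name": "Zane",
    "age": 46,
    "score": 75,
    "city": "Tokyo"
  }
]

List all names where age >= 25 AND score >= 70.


Checking both conditions:
  Carol (age=53, score=99) -> YES
  Bob (age=32, score=54) -> no
  Rosa (age=36, score=51) -> no
  Sam (age=32, score=94) -> YES
  Grace (age=54, score=78) -> YES
  Quinn (age=43, score=62) -> no
  Frank (age=22, score=69) -> no
  Zane (age=46, score=75) -> YES


ANSWER: Carol, Sam, Grace, Zane


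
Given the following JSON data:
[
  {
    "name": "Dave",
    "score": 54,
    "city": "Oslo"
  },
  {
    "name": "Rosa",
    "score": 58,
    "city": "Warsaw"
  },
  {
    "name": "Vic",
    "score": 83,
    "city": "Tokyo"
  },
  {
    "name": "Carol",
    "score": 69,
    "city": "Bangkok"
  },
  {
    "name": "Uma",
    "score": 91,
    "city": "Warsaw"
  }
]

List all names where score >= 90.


Filtering records where score >= 90:
  Dave (score=54) -> no
  Rosa (score=58) -> no
  Vic (score=83) -> no
  Carol (score=69) -> no
  Uma (score=91) -> YES


ANSWER: Uma


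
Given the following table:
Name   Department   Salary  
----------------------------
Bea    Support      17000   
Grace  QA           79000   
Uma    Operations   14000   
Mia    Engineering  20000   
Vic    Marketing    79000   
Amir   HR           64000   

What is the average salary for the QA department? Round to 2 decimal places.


QA department members:
  Grace: 79000
Sum = 79000
Count = 1
Average = 79000 / 1 = 79000.00

ANSWER: 79000.00


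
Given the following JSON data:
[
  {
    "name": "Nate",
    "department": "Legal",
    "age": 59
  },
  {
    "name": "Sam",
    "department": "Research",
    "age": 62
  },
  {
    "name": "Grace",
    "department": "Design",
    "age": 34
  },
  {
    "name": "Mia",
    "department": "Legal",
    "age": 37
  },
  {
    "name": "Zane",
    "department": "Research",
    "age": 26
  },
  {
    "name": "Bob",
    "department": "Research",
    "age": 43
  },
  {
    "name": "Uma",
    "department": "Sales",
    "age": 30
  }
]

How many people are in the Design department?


Scanning records for department = Design
  Record 2: Grace
Count: 1

ANSWER: 1


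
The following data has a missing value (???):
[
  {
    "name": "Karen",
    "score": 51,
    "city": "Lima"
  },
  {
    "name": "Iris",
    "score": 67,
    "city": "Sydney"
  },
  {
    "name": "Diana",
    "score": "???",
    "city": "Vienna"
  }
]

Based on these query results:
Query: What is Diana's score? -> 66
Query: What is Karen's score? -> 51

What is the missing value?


The missing value is Diana's score
From query: Diana's score = 66

ANSWER: 66


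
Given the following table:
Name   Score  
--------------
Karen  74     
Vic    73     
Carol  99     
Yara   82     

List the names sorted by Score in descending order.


Sorting by Score (descending):
  Carol: 99
  Yara: 82
  Karen: 74
  Vic: 73


ANSWER: Carol, Yara, Karen, Vic


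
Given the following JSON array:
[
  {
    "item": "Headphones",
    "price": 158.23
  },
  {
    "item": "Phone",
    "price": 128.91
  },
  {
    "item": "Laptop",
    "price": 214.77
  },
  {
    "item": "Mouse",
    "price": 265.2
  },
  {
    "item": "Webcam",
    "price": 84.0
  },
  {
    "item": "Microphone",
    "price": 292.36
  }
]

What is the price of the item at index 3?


Array index 3 -> Mouse
price = 265.2

ANSWER: 265.2


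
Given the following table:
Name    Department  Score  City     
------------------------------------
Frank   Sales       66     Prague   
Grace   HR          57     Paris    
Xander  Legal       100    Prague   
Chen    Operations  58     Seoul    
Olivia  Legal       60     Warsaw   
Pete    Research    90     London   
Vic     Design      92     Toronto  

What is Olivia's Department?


Row 5: Olivia
Department = Legal

ANSWER: Legal


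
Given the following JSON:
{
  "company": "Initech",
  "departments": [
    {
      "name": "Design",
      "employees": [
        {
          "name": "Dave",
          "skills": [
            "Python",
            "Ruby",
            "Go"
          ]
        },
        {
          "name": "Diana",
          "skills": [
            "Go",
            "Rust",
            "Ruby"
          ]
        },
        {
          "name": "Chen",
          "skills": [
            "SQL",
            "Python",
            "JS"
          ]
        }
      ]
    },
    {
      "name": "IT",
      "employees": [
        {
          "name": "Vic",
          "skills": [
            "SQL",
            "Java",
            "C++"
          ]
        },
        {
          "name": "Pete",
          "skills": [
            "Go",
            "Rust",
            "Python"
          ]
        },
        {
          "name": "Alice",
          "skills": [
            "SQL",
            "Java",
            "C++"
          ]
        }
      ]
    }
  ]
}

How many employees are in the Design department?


Path: departments[0].employees
Count: 3

ANSWER: 3


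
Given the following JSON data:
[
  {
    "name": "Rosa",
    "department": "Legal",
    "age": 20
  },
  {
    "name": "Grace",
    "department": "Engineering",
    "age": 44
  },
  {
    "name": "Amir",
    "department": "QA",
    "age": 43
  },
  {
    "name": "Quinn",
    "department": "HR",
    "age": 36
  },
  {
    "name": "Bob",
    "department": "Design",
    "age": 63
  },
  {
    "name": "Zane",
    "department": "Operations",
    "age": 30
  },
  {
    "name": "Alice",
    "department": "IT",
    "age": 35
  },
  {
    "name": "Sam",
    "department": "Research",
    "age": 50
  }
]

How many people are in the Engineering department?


Scanning records for department = Engineering
  Record 1: Grace
Count: 1

ANSWER: 1


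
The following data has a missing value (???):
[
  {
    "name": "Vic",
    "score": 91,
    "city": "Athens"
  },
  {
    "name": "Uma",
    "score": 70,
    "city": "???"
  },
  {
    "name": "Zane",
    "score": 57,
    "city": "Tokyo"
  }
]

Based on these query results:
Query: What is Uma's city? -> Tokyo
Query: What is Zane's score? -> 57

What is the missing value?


The missing value is Uma's city
From query: Uma's city = Tokyo

ANSWER: Tokyo


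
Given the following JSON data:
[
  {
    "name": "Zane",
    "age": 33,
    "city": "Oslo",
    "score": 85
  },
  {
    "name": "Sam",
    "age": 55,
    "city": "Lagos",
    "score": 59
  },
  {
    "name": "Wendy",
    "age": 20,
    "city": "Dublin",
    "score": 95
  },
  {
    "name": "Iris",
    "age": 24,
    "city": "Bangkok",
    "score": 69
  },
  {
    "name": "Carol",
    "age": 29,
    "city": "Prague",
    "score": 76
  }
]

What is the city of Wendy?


Looking up record where name = Wendy
Record index: 2
Field 'city' = Dublin

ANSWER: Dublin


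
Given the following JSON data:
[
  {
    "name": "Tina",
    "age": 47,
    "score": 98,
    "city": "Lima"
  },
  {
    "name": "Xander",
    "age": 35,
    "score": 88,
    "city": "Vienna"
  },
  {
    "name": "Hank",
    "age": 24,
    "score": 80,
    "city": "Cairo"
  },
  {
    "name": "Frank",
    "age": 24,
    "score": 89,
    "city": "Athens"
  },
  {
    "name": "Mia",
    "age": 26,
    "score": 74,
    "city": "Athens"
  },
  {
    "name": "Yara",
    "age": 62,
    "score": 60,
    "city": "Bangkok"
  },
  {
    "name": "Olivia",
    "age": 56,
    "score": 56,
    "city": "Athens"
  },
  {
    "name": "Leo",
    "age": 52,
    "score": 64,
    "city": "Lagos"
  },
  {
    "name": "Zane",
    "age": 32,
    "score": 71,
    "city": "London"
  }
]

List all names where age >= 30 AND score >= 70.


Checking both conditions:
  Tina (age=47, score=98) -> YES
  Xander (age=35, score=88) -> YES
  Hank (age=24, score=80) -> no
  Frank (age=24, score=89) -> no
  Mia (age=26, score=74) -> no
  Yara (age=62, score=60) -> no
  Olivia (age=56, score=56) -> no
  Leo (age=52, score=64) -> no
  Zane (age=32, score=71) -> YES


ANSWER: Tina, Xander, Zane


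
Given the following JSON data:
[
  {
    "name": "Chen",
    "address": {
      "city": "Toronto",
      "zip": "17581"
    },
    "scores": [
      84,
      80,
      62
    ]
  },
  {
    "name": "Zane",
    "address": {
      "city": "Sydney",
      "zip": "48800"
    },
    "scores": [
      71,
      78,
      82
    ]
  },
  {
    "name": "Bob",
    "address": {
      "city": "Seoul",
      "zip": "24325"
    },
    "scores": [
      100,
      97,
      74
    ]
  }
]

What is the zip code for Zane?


Path: records[1].address.zip
Value: 48800

ANSWER: 48800


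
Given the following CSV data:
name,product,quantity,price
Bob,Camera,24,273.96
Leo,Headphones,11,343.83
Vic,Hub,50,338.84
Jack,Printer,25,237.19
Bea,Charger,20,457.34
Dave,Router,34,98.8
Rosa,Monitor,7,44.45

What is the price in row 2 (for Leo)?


Row 2: Leo
Column 'price' = 343.83

ANSWER: 343.83


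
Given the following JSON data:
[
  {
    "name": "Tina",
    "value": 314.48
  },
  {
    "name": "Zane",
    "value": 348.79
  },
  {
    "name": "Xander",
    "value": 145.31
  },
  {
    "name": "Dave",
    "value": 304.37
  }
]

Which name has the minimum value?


Comparing values:
  Tina: 314.48
  Zane: 348.79
  Xander: 145.31
  Dave: 304.37
Minimum: Xander (145.31)

ANSWER: Xander


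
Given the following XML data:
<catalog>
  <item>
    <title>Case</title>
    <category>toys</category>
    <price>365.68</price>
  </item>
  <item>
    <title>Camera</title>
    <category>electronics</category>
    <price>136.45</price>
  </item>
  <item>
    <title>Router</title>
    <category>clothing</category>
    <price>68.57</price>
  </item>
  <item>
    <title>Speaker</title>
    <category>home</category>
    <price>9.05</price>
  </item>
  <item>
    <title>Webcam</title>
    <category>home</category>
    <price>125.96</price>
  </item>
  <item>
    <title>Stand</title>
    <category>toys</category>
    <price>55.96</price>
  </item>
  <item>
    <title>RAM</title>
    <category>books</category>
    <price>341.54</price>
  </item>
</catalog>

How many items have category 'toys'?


Scanning <item> elements for <category>toys</category>:
  Item 1: Case -> MATCH
  Item 6: Stand -> MATCH
Count: 2

ANSWER: 2


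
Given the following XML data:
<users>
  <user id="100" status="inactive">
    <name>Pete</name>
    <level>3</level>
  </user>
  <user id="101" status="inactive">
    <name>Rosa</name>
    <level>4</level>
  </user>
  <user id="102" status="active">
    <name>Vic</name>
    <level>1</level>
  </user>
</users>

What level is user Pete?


Finding user: Pete
<level>3</level>

ANSWER: 3


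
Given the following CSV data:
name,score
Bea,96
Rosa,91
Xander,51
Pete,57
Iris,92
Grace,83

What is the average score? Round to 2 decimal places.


Scores: 96, 91, 51, 57, 92, 83
Sum = 470
Count = 6
Average = 470 / 6 = 78.33

ANSWER: 78.33


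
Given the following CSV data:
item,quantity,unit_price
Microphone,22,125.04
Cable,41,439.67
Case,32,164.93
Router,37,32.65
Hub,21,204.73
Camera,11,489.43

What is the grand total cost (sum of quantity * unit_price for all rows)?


Computing row totals:
  Microphone: 22 * 125.04 = 2750.88
  Cable: 41 * 439.67 = 18026.47
  Case: 32 * 164.93 = 5277.76
  Router: 37 * 32.65 = 1208.05
  Hub: 21 * 204.73 = 4299.33
  Camera: 11 * 489.43 = 5383.73
Grand total = 2750.88 + 18026.47 + 5277.76 + 1208.05 + 4299.33 + 5383.73 = 36946.22

ANSWER: 36946.22


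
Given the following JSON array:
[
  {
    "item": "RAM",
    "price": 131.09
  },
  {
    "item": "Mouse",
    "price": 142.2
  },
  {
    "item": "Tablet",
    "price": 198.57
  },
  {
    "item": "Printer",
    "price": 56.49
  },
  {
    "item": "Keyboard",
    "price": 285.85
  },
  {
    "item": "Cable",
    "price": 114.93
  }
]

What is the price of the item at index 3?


Array index 3 -> Printer
price = 56.49

ANSWER: 56.49


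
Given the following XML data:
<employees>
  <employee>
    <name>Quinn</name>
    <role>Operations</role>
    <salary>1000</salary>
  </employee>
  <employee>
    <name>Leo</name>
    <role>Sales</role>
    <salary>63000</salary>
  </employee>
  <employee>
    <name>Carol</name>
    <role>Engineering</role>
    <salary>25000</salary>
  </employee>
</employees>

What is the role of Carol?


Searching for <employee> with <name>Carol</name>
Found at position 3
<role>Engineering</role>

ANSWER: Engineering


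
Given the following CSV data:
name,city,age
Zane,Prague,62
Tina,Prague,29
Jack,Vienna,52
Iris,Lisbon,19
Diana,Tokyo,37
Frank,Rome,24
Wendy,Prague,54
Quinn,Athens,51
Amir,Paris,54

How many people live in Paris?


Scanning city column for 'Paris':
  Row 9: Amir -> MATCH
Total matches: 1

ANSWER: 1


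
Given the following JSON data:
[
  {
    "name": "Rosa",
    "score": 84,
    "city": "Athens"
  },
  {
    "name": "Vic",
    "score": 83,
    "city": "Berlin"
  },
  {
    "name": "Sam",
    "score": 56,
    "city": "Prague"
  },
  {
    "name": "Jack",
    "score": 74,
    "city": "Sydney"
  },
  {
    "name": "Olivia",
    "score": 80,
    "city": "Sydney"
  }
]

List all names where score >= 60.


Filtering records where score >= 60:
  Rosa (score=84) -> YES
  Vic (score=83) -> YES
  Sam (score=56) -> no
  Jack (score=74) -> YES
  Olivia (score=80) -> YES


ANSWER: Rosa, Vic, Jack, Olivia


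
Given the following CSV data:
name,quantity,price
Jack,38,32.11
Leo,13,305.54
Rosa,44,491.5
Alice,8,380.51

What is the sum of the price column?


Values in 'price' column:
  Row 1: 32.11
  Row 2: 305.54
  Row 3: 491.5
  Row 4: 380.51
Sum = 32.11 + 305.54 + 491.5 + 380.51 = 1209.66

ANSWER: 1209.66


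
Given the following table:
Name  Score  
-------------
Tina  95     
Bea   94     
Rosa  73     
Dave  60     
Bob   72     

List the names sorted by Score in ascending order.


Sorting by Score (ascending):
  Dave: 60
  Bob: 72
  Rosa: 73
  Bea: 94
  Tina: 95


ANSWER: Dave, Bob, Rosa, Bea, Tina


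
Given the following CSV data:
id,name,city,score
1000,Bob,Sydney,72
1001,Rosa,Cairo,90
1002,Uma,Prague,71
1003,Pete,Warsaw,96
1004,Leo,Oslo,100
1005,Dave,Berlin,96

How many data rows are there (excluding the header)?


Counting rows (excluding header):
Header: id,name,city,score
Data rows: 6

ANSWER: 6


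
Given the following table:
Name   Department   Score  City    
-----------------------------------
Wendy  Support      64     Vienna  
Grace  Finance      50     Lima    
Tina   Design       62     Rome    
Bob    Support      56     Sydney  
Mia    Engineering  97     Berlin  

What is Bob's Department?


Row 4: Bob
Department = Support

ANSWER: Support


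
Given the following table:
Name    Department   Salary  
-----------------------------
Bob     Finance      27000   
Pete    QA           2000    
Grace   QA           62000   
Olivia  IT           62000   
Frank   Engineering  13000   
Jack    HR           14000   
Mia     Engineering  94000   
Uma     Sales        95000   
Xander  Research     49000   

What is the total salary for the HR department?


HR department members:
  Jack: 14000
Total = 14000 = 14000

ANSWER: 14000


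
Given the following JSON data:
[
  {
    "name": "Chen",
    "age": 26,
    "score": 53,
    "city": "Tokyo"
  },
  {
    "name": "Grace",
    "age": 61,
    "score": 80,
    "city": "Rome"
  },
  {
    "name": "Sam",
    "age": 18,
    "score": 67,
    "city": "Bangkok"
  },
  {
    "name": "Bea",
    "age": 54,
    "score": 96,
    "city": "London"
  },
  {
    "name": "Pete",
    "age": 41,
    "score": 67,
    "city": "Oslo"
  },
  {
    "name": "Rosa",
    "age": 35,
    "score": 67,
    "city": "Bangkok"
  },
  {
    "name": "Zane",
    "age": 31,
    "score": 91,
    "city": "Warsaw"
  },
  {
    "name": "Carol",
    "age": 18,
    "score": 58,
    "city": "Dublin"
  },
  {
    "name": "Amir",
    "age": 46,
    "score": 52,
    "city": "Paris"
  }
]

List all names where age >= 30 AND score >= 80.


Checking both conditions:
  Chen (age=26, score=53) -> no
  Grace (age=61, score=80) -> YES
  Sam (age=18, score=67) -> no
  Bea (age=54, score=96) -> YES
  Pete (age=41, score=67) -> no
  Rosa (age=35, score=67) -> no
  Zane (age=31, score=91) -> YES
  Carol (age=18, score=58) -> no
  Amir (age=46, score=52) -> no


ANSWER: Grace, Bea, Zane
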